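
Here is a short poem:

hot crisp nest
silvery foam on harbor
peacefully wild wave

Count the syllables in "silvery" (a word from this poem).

"silvery" has 3 syllables.

3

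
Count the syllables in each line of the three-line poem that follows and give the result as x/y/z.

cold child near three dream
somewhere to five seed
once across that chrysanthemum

Line 1: cold (1), child (1), near (1), three (1), dream (1) → 5
Line 2: somewhere (2), to (1), five (1), seed (1) → 5
Line 3: once (1), across (2), that (1), chrysanthemum (4) → 8

5/5/8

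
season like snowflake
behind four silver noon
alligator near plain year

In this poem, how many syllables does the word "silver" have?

"silver" has 2 syllables.

2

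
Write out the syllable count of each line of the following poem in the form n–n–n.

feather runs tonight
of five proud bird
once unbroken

5–4–4

Line 1: feather (2), runs (1), tonight (2) → 5
Line 2: of (1), five (1), proud (1), bird (1) → 4
Line 3: once (1), unbroken (3) → 4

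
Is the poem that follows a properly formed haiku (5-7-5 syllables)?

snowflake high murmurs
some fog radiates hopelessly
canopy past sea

Line 1: "snowflake high murmurs": 2+1+2 = 5 ✓
Line 2: "some fog radiates hopelessly": 1+1+3+3 = 8 (expected 7)
Line 3: "canopy past sea": 3+1+1 = 5 ✓

No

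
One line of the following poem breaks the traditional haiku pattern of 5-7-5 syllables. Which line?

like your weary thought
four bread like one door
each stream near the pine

Line 1: like(1) + your(1) + weary(2) + thought(1) = 5 ✓
Line 2: four(1) + bread(1) + like(1) + one(1) + door(1) = 5 (expected 7)
Line 3: each(1) + stream(1) + near(1) + the(1) + pine(1) = 5 ✓

The second line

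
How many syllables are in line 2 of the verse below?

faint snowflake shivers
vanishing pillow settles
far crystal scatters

7

Line 2: vanishing(3) + pillow(2) + settles(2) = 7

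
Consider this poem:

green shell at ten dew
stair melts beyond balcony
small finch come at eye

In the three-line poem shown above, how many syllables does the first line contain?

5

The first line: green(1) + shell(1) + at(1) + ten(1) + dew(1) = 5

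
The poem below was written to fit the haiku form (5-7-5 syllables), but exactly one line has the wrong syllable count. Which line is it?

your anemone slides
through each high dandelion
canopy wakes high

Line 1

Line 1: "your anemone slides": 1+4+1 = 6 (expected 5)
Line 2: "through each high dandelion": 1+1+1+4 = 7 ✓
Line 3: "canopy wakes high": 3+1+1 = 5 ✓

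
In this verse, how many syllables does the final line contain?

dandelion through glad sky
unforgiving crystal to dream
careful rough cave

The final line: "careful rough cave": 2+1+1 = 4

4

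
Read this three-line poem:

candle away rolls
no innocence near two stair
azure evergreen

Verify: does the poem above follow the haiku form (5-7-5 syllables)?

Yes

Line 1: "candle away rolls": 2+2+1 = 5 ✓
Line 2: "no innocence near two stair": 1+3+1+1+1 = 7 ✓
Line 3: "azure evergreen": 2+3 = 5 ✓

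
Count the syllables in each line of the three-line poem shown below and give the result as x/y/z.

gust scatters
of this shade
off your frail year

Line 1: gust (1), scatters (2) → 3
Line 2: of (1), this (1), shade (1) → 3
Line 3: off (1), your (1), frail (1), year (1) → 4

3/3/4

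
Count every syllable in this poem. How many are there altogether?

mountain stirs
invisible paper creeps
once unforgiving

Line 1: mountain(2) + stirs(1) = 3
Line 2: invisible(4) + paper(2) + creeps(1) = 7
Line 3: once(1) + unforgiving(4) = 5
Total: 3 + 7 + 5 = 15

15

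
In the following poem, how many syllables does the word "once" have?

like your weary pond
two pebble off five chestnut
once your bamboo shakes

"once" has 1 syllable.

1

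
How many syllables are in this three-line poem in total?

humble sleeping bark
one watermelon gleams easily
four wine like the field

Line 1: "humble sleeping bark": 2+2+1 = 5
Line 2: "one watermelon gleams easily": 1+4+1+3 = 9
Line 3: "four wine like the field": 1+1+1+1+1 = 5
Total: 5 + 9 + 5 = 19

19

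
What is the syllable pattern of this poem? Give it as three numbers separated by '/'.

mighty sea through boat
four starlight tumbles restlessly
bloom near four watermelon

5/8/7

Line 1: "mighty sea through boat": 2+1+1+1 = 5
Line 2: "four starlight tumbles restlessly": 1+2+2+3 = 8
Line 3: "bloom near four watermelon": 1+1+1+4 = 7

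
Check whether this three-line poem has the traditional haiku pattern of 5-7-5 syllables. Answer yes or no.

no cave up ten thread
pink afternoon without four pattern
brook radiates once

No

Line 1: no(1) + cave(1) + up(1) + ten(1) + thread(1) = 5 ✓
Line 2: pink(1) + afternoon(3) + without(2) + four(1) + pattern(2) = 9 (expected 7)
Line 3: brook(1) + radiates(3) + once(1) = 5 ✓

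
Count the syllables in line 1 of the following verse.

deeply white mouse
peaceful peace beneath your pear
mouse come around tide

Line 1: "deeply white mouse": 2+1+1 = 4

4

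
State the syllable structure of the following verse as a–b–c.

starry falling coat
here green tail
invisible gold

5–3–5

Line 1: starry(2) + falling(2) + coat(1) = 5
Line 2: here(1) + green(1) + tail(1) = 3
Line 3: invisible(4) + gold(1) = 5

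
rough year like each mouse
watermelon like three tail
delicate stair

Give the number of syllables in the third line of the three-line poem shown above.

The third line: delicate (3), stair (1) → 4

4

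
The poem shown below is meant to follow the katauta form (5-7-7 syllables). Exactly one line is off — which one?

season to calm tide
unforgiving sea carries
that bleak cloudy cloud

Line 1: "season to calm tide": 2+1+1+1 = 5 ✓
Line 2: "unforgiving sea carries": 4+1+2 = 7 ✓
Line 3: "that bleak cloudy cloud": 1+1+2+1 = 5 (expected 7)

Line 3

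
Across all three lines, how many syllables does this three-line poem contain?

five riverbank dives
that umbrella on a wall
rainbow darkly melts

17

Line 1: five(1) + riverbank(3) + dives(1) = 5
Line 2: that(1) + umbrella(3) + on(1) + a(1) + wall(1) = 7
Line 3: rainbow(2) + darkly(2) + melts(1) = 5
Total: 5 + 7 + 5 = 17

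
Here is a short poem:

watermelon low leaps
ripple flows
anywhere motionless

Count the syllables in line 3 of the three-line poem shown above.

6

Line 3: "anywhere motionless": 3+3 = 6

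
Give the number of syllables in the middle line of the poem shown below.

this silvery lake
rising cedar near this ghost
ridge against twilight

7

The middle line: "rising cedar near this ghost": 2+2+1+1+1 = 7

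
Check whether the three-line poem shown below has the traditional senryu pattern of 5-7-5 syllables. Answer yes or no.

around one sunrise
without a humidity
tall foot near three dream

Line 1: around(2) + one(1) + sunrise(2) = 5 ✓
Line 2: without(2) + a(1) + humidity(4) = 7 ✓
Line 3: tall(1) + foot(1) + near(1) + three(1) + dream(1) = 5 ✓

Yes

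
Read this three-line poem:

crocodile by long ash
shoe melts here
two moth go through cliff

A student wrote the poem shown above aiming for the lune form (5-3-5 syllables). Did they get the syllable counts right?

No

Line 1: crocodile(3) + by(1) + long(1) + ash(1) = 6 (expected 5)
Line 2: shoe(1) + melts(1) + here(1) = 3 ✓
Line 3: two(1) + moth(1) + go(1) + through(1) + cliff(1) = 5 ✓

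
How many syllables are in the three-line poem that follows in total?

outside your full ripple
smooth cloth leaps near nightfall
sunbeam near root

Line 1: "outside your full ripple": 2+1+1+2 = 6
Line 2: "smooth cloth leaps near nightfall": 1+1+1+1+2 = 6
Line 3: "sunbeam near root": 2+1+1 = 4
Total: 6 + 6 + 4 = 16

16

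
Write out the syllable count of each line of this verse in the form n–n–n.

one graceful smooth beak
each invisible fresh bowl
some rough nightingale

5–7–5

Line 1: "one graceful smooth beak": 1+2+1+1 = 5
Line 2: "each invisible fresh bowl": 1+4+1+1 = 7
Line 3: "some rough nightingale": 1+1+3 = 5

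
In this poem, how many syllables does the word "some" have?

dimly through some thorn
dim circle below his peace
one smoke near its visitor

1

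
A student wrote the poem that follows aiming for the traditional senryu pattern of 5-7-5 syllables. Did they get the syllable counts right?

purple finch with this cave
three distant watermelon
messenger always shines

No

Line 1: purple(2) + finch(1) + with(1) + this(1) + cave(1) = 6 (expected 5)
Line 2: three(1) + distant(2) + watermelon(4) = 7 ✓
Line 3: messenger(3) + always(2) + shines(1) = 6 (expected 5)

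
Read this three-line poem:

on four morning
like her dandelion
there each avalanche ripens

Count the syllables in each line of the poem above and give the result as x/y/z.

Line 1: on(1) + four(1) + morning(2) = 4
Line 2: like(1) + her(1) + dandelion(4) = 6
Line 3: there(1) + each(1) + avalanche(3) + ripens(2) = 7

4/6/7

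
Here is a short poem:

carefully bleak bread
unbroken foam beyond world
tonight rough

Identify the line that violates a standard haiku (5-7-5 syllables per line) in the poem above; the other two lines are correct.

Line 3

Line 1: carefully (3), bleak (1), bread (1) → 5 ✓
Line 2: unbroken (3), foam (1), beyond (2), world (1) → 7 ✓
Line 3: tonight (2), rough (1) → 3 (expected 5)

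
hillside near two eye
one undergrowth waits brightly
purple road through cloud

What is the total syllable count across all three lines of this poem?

17

Line 1: hillside(2) + near(1) + two(1) + eye(1) = 5
Line 2: one(1) + undergrowth(3) + waits(1) + brightly(2) = 7
Line 3: purple(2) + road(1) + through(1) + cloud(1) = 5
Total: 5 + 7 + 5 = 17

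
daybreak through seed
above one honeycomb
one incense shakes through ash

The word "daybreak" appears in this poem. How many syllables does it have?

2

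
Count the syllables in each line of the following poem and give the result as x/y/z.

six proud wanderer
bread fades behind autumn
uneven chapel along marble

Line 1: six(1) + proud(1) + wanderer(3) = 5
Line 2: bread(1) + fades(1) + behind(2) + autumn(2) = 6
Line 3: uneven(3) + chapel(2) + along(2) + marble(2) = 9

5/6/9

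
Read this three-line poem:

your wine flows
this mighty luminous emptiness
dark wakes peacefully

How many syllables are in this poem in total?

Line 1: your (1), wine (1), flows (1) → 3
Line 2: this (1), mighty (2), luminous (3), emptiness (3) → 9
Line 3: dark (1), wakes (1), peacefully (3) → 5
Total: 3 + 9 + 5 = 17

17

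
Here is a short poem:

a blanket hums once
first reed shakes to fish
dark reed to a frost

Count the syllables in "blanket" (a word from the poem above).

2

"blanket" has 2 syllables.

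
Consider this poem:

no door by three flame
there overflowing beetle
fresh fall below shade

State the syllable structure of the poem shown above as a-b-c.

5-7-5

Line 1: "no door by three flame": 1+1+1+1+1 = 5
Line 2: "there overflowing beetle": 1+4+2 = 7
Line 3: "fresh fall below shade": 1+1+2+1 = 5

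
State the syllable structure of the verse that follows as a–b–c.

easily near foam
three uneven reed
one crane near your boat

Line 1: easily (3), near (1), foam (1) → 5
Line 2: three (1), uneven (3), reed (1) → 5
Line 3: one (1), crane (1), near (1), your (1), boat (1) → 5

5–5–5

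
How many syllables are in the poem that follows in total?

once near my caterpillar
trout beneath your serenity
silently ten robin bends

Line 1: once (1), near (1), my (1), caterpillar (4) → 7
Line 2: trout (1), beneath (2), your (1), serenity (4) → 8
Line 3: silently (3), ten (1), robin (2), bends (1) → 7
Total: 7 + 8 + 7 = 22

22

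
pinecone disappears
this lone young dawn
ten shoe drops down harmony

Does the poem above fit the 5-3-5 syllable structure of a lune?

Line 1: "pinecone disappears": 2+3 = 5 ✓
Line 2: "this lone young dawn": 1+1+1+1 = 4 (expected 3)
Line 3: "ten shoe drops down harmony": 1+1+1+1+3 = 7 (expected 5)

No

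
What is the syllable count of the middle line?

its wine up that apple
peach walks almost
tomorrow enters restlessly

4

The middle line: peach (1), walks (1), almost (2) → 4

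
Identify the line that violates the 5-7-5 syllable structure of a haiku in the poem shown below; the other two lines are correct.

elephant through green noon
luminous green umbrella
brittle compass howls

Line 1: elephant (3), through (1), green (1), noon (1) → 6 (expected 5)
Line 2: luminous (3), green (1), umbrella (3) → 7 ✓
Line 3: brittle (2), compass (2), howls (1) → 5 ✓

Line 1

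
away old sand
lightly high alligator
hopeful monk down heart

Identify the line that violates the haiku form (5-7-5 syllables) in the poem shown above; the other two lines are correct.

Line 1: "away old sand": 2+1+1 = 4 (expected 5)
Line 2: "lightly high alligator": 2+1+4 = 7 ✓
Line 3: "hopeful monk down heart": 2+1+1+1 = 5 ✓

The first line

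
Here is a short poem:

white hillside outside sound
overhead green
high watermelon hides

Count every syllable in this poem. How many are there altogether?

Line 1: "white hillside outside sound": 1+2+2+1 = 6
Line 2: "overhead green": 3+1 = 4
Line 3: "high watermelon hides": 1+4+1 = 6
Total: 6 + 4 + 6 = 16

16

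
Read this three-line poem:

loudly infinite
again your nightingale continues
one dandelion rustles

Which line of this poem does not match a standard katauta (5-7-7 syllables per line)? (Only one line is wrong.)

Line 1: "loudly infinite": 2+3 = 5 ✓
Line 2: "again your nightingale continues": 2+1+3+3 = 9 (expected 7)
Line 3: "one dandelion rustles": 1+4+2 = 7 ✓

The second line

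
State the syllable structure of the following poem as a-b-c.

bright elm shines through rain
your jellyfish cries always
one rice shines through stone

Line 1: bright(1) + elm(1) + shines(1) + through(1) + rain(1) = 5
Line 2: your(1) + jellyfish(3) + cries(1) + always(2) = 7
Line 3: one(1) + rice(1) + shines(1) + through(1) + stone(1) = 5

5-7-5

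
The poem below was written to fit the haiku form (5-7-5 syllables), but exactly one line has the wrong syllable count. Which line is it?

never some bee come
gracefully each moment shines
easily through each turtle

The third line

Line 1: never(2) + some(1) + bee(1) + come(1) = 5 ✓
Line 2: gracefully(3) + each(1) + moment(2) + shines(1) = 7 ✓
Line 3: easily(3) + through(1) + each(1) + turtle(2) = 7 (expected 5)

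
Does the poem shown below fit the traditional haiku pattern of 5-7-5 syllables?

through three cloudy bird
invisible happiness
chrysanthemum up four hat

No

Line 1: through(1) + three(1) + cloudy(2) + bird(1) = 5 ✓
Line 2: invisible(4) + happiness(3) = 7 ✓
Line 3: chrysanthemum(4) + up(1) + four(1) + hat(1) = 7 (expected 5)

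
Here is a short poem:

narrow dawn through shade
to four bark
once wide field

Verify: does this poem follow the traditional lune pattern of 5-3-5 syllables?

No

Line 1: "narrow dawn through shade": 2+1+1+1 = 5 ✓
Line 2: "to four bark": 1+1+1 = 3 ✓
Line 3: "once wide field": 1+1+1 = 3 (expected 5)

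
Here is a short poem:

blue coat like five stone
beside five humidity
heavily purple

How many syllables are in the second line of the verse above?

7

The second line: beside(2) + five(1) + humidity(4) = 7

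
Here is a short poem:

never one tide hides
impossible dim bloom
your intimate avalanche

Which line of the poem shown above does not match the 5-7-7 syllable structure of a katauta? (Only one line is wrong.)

Line 2

Line 1: "never one tide hides": 2+1+1+1 = 5 ✓
Line 2: "impossible dim bloom": 4+1+1 = 6 (expected 7)
Line 3: "your intimate avalanche": 1+3+3 = 7 ✓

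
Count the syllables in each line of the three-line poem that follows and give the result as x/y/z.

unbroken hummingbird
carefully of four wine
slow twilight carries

6/6/5

Line 1: "unbroken hummingbird": 3+3 = 6
Line 2: "carefully of four wine": 3+1+1+1 = 6
Line 3: "slow twilight carries": 1+2+2 = 5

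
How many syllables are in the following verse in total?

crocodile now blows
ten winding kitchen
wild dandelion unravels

Line 1: crocodile(3) + now(1) + blows(1) = 5
Line 2: ten(1) + winding(2) + kitchen(2) = 5
Line 3: wild(1) + dandelion(4) + unravels(3) = 8
Total: 5 + 5 + 8 = 18

18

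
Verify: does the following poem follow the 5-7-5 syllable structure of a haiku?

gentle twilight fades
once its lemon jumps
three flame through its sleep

No

Line 1: gentle(2) + twilight(2) + fades(1) = 5 ✓
Line 2: once(1) + its(1) + lemon(2) + jumps(1) = 5 (expected 7)
Line 3: three(1) + flame(1) + through(1) + its(1) + sleep(1) = 5 ✓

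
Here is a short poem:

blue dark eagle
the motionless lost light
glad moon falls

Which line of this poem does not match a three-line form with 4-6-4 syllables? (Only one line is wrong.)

Line 1: blue(1) + dark(1) + eagle(2) = 4 ✓
Line 2: the(1) + motionless(3) + lost(1) + light(1) = 6 ✓
Line 3: glad(1) + moon(1) + falls(1) = 3 (expected 4)

The third line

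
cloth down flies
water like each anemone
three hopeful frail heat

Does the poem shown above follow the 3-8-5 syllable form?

Line 1: "cloth down flies": 1+1+1 = 3 ✓
Line 2: "water like each anemone": 2+1+1+4 = 8 ✓
Line 3: "three hopeful frail heat": 1+2+1+1 = 5 ✓

Yes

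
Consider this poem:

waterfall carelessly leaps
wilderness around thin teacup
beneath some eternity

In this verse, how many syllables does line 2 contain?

Line 2: wilderness(3) + around(2) + thin(1) + teacup(2) = 8

8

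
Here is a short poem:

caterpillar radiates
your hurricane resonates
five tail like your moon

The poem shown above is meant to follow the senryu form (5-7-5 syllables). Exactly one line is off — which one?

Line 1: caterpillar (4), radiates (3) → 7 (expected 5)
Line 2: your (1), hurricane (3), resonates (3) → 7 ✓
Line 3: five (1), tail (1), like (1), your (1), moon (1) → 5 ✓

The first line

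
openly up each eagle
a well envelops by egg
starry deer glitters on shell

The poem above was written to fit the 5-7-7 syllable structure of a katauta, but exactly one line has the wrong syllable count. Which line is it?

Line 1: openly(3) + up(1) + each(1) + eagle(2) = 7 (expected 5)
Line 2: a(1) + well(1) + envelops(3) + by(1) + egg(1) = 7 ✓
Line 3: starry(2) + deer(1) + glitters(2) + on(1) + shell(1) = 7 ✓

Line 1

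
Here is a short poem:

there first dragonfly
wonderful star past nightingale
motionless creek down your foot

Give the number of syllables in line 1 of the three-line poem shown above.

Line 1: there(1) + first(1) + dragonfly(3) = 5

5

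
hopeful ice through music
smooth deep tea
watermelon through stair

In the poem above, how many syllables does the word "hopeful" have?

2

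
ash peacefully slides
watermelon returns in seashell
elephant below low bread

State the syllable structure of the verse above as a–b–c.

Line 1: ash (1), peacefully (3), slides (1) → 5
Line 2: watermelon (4), returns (2), in (1), seashell (2) → 9
Line 3: elephant (3), below (2), low (1), bread (1) → 7

5–9–7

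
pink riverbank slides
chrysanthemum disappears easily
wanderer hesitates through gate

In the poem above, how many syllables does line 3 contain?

Line 3: wanderer(3) + hesitates(3) + through(1) + gate(1) = 8

8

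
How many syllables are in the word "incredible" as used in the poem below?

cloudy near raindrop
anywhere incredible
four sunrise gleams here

"incredible" has 4 syllables.

4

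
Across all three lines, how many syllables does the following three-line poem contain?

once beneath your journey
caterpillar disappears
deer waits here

16

Line 1: "once beneath your journey": 1+2+1+2 = 6
Line 2: "caterpillar disappears": 4+3 = 7
Line 3: "deer waits here": 1+1+1 = 3
Total: 6 + 7 + 3 = 16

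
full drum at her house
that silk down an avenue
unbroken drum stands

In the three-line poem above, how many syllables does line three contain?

Line three: unbroken (3), drum (1), stands (1) → 5

5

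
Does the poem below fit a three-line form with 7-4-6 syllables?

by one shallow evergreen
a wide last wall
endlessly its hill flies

Yes

Line 1: by (1), one (1), shallow (2), evergreen (3) → 7 ✓
Line 2: a (1), wide (1), last (1), wall (1) → 4 ✓
Line 3: endlessly (3), its (1), hill (1), flies (1) → 6 ✓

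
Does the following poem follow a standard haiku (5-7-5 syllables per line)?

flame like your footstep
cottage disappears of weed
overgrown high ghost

Yes

Line 1: flame (1), like (1), your (1), footstep (2) → 5 ✓
Line 2: cottage (2), disappears (3), of (1), weed (1) → 7 ✓
Line 3: overgrown (3), high (1), ghost (1) → 5 ✓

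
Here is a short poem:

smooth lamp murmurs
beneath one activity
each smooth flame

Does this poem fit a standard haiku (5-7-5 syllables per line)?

Line 1: "smooth lamp murmurs": 1+1+2 = 4 (expected 5)
Line 2: "beneath one activity": 2+1+4 = 7 ✓
Line 3: "each smooth flame": 1+1+1 = 3 (expected 5)

No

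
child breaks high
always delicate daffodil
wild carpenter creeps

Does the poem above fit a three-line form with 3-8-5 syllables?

Line 1: child (1), breaks (1), high (1) → 3 ✓
Line 2: always (2), delicate (3), daffodil (3) → 8 ✓
Line 3: wild (1), carpenter (3), creeps (1) → 5 ✓

Yes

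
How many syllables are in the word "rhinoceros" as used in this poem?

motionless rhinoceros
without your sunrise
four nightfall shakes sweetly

4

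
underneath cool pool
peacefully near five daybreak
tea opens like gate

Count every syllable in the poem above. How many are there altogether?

Line 1: underneath(3) + cool(1) + pool(1) = 5
Line 2: peacefully(3) + near(1) + five(1) + daybreak(2) = 7
Line 3: tea(1) + opens(2) + like(1) + gate(1) = 5
Total: 5 + 7 + 5 = 17

17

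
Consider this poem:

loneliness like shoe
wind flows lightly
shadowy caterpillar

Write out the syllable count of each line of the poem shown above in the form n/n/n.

5/4/7

Line 1: "loneliness like shoe": 3+1+1 = 5
Line 2: "wind flows lightly": 1+1+2 = 4
Line 3: "shadowy caterpillar": 3+4 = 7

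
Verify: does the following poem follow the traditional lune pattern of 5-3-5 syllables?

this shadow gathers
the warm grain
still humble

Line 1: this(1) + shadow(2) + gathers(2) = 5 ✓
Line 2: the(1) + warm(1) + grain(1) = 3 ✓
Line 3: still(1) + humble(2) = 3 (expected 5)

No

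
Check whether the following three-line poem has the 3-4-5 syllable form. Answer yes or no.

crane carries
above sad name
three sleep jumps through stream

Yes

Line 1: crane (1), carries (2) → 3 ✓
Line 2: above (2), sad (1), name (1) → 4 ✓
Line 3: three (1), sleep (1), jumps (1), through (1), stream (1) → 5 ✓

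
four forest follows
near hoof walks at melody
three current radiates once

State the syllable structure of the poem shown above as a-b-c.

Line 1: "four forest follows": 1+2+2 = 5
Line 2: "near hoof walks at melody": 1+1+1+1+3 = 7
Line 3: "three current radiates once": 1+2+3+1 = 7

5-7-7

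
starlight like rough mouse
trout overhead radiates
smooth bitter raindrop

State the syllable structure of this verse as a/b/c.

Line 1: "starlight like rough mouse": 2+1+1+1 = 5
Line 2: "trout overhead radiates": 1+3+3 = 7
Line 3: "smooth bitter raindrop": 1+2+2 = 5

5/7/5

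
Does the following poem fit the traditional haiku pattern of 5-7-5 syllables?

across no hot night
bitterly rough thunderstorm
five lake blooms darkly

Yes

Line 1: across (2), no (1), hot (1), night (1) → 5 ✓
Line 2: bitterly (3), rough (1), thunderstorm (3) → 7 ✓
Line 3: five (1), lake (1), blooms (1), darkly (2) → 5 ✓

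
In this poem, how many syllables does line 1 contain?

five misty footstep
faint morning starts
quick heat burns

Line 1: five (1), misty (2), footstep (2) → 5

5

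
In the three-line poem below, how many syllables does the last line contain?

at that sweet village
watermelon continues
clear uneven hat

The last line: "clear uneven hat": 1+3+1 = 5

5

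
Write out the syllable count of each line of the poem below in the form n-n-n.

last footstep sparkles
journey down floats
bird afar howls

5-4-4

Line 1: "last footstep sparkles": 1+2+2 = 5
Line 2: "journey down floats": 2+1+1 = 4
Line 3: "bird afar howls": 1+2+1 = 4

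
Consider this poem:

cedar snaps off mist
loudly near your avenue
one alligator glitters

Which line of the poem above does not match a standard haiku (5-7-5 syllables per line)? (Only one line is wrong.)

The third line

Line 1: cedar (2), snaps (1), off (1), mist (1) → 5 ✓
Line 2: loudly (2), near (1), your (1), avenue (3) → 7 ✓
Line 3: one (1), alligator (4), glitters (2) → 7 (expected 5)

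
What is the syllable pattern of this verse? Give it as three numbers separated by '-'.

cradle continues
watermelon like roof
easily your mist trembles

Line 1: cradle (2), continues (3) → 5
Line 2: watermelon (4), like (1), roof (1) → 6
Line 3: easily (3), your (1), mist (1), trembles (2) → 7

5-6-7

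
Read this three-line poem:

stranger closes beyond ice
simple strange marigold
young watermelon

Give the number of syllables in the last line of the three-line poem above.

The last line: "young watermelon": 1+4 = 5

5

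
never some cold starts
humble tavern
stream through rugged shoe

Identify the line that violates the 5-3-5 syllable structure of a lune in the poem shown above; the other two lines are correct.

Line 1: never (2), some (1), cold (1), starts (1) → 5 ✓
Line 2: humble (2), tavern (2) → 4 (expected 3)
Line 3: stream (1), through (1), rugged (2), shoe (1) → 5 ✓

Line 2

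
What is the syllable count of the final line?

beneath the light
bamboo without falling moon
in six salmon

4

The final line: in(1) + six(1) + salmon(2) = 4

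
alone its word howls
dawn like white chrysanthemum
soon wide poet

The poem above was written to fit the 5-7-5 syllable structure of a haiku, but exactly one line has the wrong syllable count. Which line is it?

Line 1: alone (2), its (1), word (1), howls (1) → 5 ✓
Line 2: dawn (1), like (1), white (1), chrysanthemum (4) → 7 ✓
Line 3: soon (1), wide (1), poet (2) → 4 (expected 5)

The third line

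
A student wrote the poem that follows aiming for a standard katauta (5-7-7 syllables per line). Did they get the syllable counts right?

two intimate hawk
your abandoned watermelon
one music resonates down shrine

Line 1: two(1) + intimate(3) + hawk(1) = 5 ✓
Line 2: your(1) + abandoned(3) + watermelon(4) = 8 (expected 7)
Line 3: one(1) + music(2) + resonates(3) + down(1) + shrine(1) = 8 (expected 7)

No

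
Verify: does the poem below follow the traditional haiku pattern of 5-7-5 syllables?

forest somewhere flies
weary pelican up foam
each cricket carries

Line 1: forest (2), somewhere (2), flies (1) → 5 ✓
Line 2: weary (2), pelican (3), up (1), foam (1) → 7 ✓
Line 3: each (1), cricket (2), carries (2) → 5 ✓

Yes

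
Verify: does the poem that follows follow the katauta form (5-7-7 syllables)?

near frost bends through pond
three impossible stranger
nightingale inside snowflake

Yes

Line 1: near(1) + frost(1) + bends(1) + through(1) + pond(1) = 5 ✓
Line 2: three(1) + impossible(4) + stranger(2) = 7 ✓
Line 3: nightingale(3) + inside(2) + snowflake(2) = 7 ✓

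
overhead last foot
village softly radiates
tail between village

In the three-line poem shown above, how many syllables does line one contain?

Line one: overhead(3) + last(1) + foot(1) = 5

5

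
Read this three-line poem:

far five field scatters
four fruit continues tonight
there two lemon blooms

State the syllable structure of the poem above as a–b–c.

Line 1: far(1) + five(1) + field(1) + scatters(2) = 5
Line 2: four(1) + fruit(1) + continues(3) + tonight(2) = 7
Line 3: there(1) + two(1) + lemon(2) + blooms(1) = 5

5–7–5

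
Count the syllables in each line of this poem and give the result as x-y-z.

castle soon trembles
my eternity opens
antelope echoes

5-7-5

Line 1: "castle soon trembles": 2+1+2 = 5
Line 2: "my eternity opens": 1+4+2 = 7
Line 3: "antelope echoes": 3+2 = 5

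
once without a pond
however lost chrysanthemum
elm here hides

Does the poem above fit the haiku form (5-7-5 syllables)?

Line 1: "once without a pond": 1+2+1+1 = 5 ✓
Line 2: "however lost chrysanthemum": 3+1+4 = 8 (expected 7)
Line 3: "elm here hides": 1+1+1 = 3 (expected 5)

No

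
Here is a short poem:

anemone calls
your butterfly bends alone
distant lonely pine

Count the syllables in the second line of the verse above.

7

The second line: your (1), butterfly (3), bends (1), alone (2) → 7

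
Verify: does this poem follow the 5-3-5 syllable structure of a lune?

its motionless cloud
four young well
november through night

Line 1: its (1), motionless (3), cloud (1) → 5 ✓
Line 2: four (1), young (1), well (1) → 3 ✓
Line 3: november (3), through (1), night (1) → 5 ✓

Yes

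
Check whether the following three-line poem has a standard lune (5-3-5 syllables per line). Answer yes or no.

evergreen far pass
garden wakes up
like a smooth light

No

Line 1: "evergreen far pass": 3+1+1 = 5 ✓
Line 2: "garden wakes up": 2+1+1 = 4 (expected 3)
Line 3: "like a smooth light": 1+1+1+1 = 4 (expected 5)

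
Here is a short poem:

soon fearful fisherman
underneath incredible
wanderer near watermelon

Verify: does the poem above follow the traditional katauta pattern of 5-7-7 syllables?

No

Line 1: soon (1), fearful (2), fisherman (3) → 6 (expected 5)
Line 2: underneath (3), incredible (4) → 7 ✓
Line 3: wanderer (3), near (1), watermelon (4) → 8 (expected 7)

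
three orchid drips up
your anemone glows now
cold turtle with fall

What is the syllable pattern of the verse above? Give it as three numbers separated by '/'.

5/7/5

Line 1: three (1), orchid (2), drips (1), up (1) → 5
Line 2: your (1), anemone (4), glows (1), now (1) → 7
Line 3: cold (1), turtle (2), with (1), fall (1) → 5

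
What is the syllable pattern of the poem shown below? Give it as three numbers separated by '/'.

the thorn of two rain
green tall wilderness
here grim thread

5/5/3

Line 1: the(1) + thorn(1) + of(1) + two(1) + rain(1) = 5
Line 2: green(1) + tall(1) + wilderness(3) = 5
Line 3: here(1) + grim(1) + thread(1) = 3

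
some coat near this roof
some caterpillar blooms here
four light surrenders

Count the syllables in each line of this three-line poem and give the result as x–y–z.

Line 1: some (1), coat (1), near (1), this (1), roof (1) → 5
Line 2: some (1), caterpillar (4), blooms (1), here (1) → 7
Line 3: four (1), light (1), surrenders (3) → 5

5–7–5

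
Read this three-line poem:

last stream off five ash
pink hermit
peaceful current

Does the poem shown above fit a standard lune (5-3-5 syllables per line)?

Line 1: last (1), stream (1), off (1), five (1), ash (1) → 5 ✓
Line 2: pink (1), hermit (2) → 3 ✓
Line 3: peaceful (2), current (2) → 4 (expected 5)

No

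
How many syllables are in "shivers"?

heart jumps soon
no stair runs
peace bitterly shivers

2

"shivers" has 2 syllables.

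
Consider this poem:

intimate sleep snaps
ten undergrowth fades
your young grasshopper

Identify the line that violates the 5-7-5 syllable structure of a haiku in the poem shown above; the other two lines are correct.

Line 2

Line 1: intimate(3) + sleep(1) + snaps(1) = 5 ✓
Line 2: ten(1) + undergrowth(3) + fades(1) = 5 (expected 7)
Line 3: your(1) + young(1) + grasshopper(3) = 5 ✓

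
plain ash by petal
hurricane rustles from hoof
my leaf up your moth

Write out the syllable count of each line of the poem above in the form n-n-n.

Line 1: plain (1), ash (1), by (1), petal (2) → 5
Line 2: hurricane (3), rustles (2), from (1), hoof (1) → 7
Line 3: my (1), leaf (1), up (1), your (1), moth (1) → 5

5-7-5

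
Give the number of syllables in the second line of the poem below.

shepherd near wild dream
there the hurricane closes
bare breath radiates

The second line: there(1) + the(1) + hurricane(3) + closes(2) = 7

7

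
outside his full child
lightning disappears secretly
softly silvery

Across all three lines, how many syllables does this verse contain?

Line 1: outside(2) + his(1) + full(1) + child(1) = 5
Line 2: lightning(2) + disappears(3) + secretly(3) = 8
Line 3: softly(2) + silvery(3) = 5
Total: 5 + 8 + 5 = 18

18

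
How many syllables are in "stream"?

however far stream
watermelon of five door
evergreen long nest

"stream" has 1 syllable.

1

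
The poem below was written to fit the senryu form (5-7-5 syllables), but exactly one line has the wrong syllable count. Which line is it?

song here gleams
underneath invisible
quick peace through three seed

Line 1: "song here gleams": 1+1+1 = 3 (expected 5)
Line 2: "underneath invisible": 3+4 = 7 ✓
Line 3: "quick peace through three seed": 1+1+1+1+1 = 5 ✓

The first line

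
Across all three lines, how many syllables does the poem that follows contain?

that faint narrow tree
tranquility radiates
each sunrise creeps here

17

Line 1: that(1) + faint(1) + narrow(2) + tree(1) = 5
Line 2: tranquility(4) + radiates(3) = 7
Line 3: each(1) + sunrise(2) + creeps(1) + here(1) = 5
Total: 5 + 7 + 5 = 17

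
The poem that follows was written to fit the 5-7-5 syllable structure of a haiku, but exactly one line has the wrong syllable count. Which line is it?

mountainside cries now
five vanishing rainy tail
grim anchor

Line 1: mountainside(3) + cries(1) + now(1) = 5 ✓
Line 2: five(1) + vanishing(3) + rainy(2) + tail(1) = 7 ✓
Line 3: grim(1) + anchor(2) = 3 (expected 5)

Line 3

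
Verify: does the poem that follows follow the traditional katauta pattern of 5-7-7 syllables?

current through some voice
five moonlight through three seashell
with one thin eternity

Line 1: current(2) + through(1) + some(1) + voice(1) = 5 ✓
Line 2: five(1) + moonlight(2) + through(1) + three(1) + seashell(2) = 7 ✓
Line 3: with(1) + one(1) + thin(1) + eternity(4) = 7 ✓

Yes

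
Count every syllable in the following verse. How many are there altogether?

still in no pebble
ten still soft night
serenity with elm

Line 1: still (1), in (1), no (1), pebble (2) → 5
Line 2: ten (1), still (1), soft (1), night (1) → 4
Line 3: serenity (4), with (1), elm (1) → 6
Total: 5 + 4 + 6 = 15

15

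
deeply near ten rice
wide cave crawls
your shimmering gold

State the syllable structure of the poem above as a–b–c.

5–3–5

Line 1: "deeply near ten rice": 2+1+1+1 = 5
Line 2: "wide cave crawls": 1+1+1 = 3
Line 3: "your shimmering gold": 1+3+1 = 5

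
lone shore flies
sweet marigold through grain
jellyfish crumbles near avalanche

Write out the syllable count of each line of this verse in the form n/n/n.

Line 1: "lone shore flies": 1+1+1 = 3
Line 2: "sweet marigold through grain": 1+3+1+1 = 6
Line 3: "jellyfish crumbles near avalanche": 3+2+1+3 = 9

3/6/9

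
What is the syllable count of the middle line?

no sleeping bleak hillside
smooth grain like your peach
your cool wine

5

The middle line: smooth(1) + grain(1) + like(1) + your(1) + peach(1) = 5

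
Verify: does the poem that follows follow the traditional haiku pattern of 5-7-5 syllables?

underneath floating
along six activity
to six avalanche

Yes

Line 1: underneath (3), floating (2) → 5 ✓
Line 2: along (2), six (1), activity (4) → 7 ✓
Line 3: to (1), six (1), avalanche (3) → 5 ✓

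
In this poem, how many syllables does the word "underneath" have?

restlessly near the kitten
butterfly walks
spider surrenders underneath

3

"underneath" has 3 syllables.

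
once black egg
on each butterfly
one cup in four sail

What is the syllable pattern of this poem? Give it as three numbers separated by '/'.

Line 1: once (1), black (1), egg (1) → 3
Line 2: on (1), each (1), butterfly (3) → 5
Line 3: one (1), cup (1), in (1), four (1), sail (1) → 5

3/5/5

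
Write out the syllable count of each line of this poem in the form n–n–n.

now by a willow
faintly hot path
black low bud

5–4–3

Line 1: "now by a willow": 1+1+1+2 = 5
Line 2: "faintly hot path": 2+1+1 = 4
Line 3: "black low bud": 1+1+1 = 3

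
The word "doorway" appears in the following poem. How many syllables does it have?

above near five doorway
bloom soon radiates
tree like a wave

"doorway" has 2 syllables.

2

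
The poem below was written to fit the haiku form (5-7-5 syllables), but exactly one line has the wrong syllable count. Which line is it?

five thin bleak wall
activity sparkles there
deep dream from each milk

Line 1: five (1), thin (1), bleak (1), wall (1) → 4 (expected 5)
Line 2: activity (4), sparkles (2), there (1) → 7 ✓
Line 3: deep (1), dream (1), from (1), each (1), milk (1) → 5 ✓

Line 1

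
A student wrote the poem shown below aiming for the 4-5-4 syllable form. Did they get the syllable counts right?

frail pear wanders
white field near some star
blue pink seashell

Yes

Line 1: frail (1), pear (1), wanders (2) → 4 ✓
Line 2: white (1), field (1), near (1), some (1), star (1) → 5 ✓
Line 3: blue (1), pink (1), seashell (2) → 4 ✓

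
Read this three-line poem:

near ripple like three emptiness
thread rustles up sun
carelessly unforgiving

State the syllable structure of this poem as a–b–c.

8–5–7

Line 1: near (1), ripple (2), like (1), three (1), emptiness (3) → 8
Line 2: thread (1), rustles (2), up (1), sun (1) → 5
Line 3: carelessly (3), unforgiving (4) → 7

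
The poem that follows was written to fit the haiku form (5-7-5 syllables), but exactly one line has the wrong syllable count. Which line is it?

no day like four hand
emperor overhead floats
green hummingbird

Line 1: no(1) + day(1) + like(1) + four(1) + hand(1) = 5 ✓
Line 2: emperor(3) + overhead(3) + floats(1) = 7 ✓
Line 3: green(1) + hummingbird(3) = 4 (expected 5)

Line 3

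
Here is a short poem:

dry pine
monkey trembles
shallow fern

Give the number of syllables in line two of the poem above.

Line two: monkey(2) + trembles(2) = 4

4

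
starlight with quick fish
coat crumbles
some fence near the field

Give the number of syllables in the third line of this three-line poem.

5

The third line: some (1), fence (1), near (1), the (1), field (1) → 5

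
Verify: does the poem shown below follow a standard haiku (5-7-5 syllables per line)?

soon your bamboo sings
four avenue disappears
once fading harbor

Yes

Line 1: "soon your bamboo sings": 1+1+2+1 = 5 ✓
Line 2: "four avenue disappears": 1+3+3 = 7 ✓
Line 3: "once fading harbor": 1+2+2 = 5 ✓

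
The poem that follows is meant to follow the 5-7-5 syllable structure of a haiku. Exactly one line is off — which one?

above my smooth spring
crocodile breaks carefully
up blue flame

Line 3

Line 1: "above my smooth spring": 2+1+1+1 = 5 ✓
Line 2: "crocodile breaks carefully": 3+1+3 = 7 ✓
Line 3: "up blue flame": 1+1+1 = 3 (expected 5)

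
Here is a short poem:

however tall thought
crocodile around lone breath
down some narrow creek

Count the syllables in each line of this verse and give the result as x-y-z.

5-7-5

Line 1: however (3), tall (1), thought (1) → 5
Line 2: crocodile (3), around (2), lone (1), breath (1) → 7
Line 3: down (1), some (1), narrow (2), creek (1) → 5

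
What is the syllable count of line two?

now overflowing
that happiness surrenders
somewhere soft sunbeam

7

Line two: that (1), happiness (3), surrenders (3) → 7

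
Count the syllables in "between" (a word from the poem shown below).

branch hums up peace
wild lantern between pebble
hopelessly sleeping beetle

2

"between" has 2 syllables.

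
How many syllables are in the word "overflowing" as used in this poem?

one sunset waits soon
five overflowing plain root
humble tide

"overflowing" has 4 syllables.

4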